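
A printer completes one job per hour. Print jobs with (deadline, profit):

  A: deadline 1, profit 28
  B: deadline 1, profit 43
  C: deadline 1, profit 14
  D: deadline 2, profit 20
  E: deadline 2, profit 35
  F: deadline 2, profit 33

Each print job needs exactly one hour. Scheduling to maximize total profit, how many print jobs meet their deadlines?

Profit order: B=43 E=35 F=33 A=28 D=20 C=14
Assign: B→slot 1, E→slot 2, F skipped, A skipped, D skipped, C skipped.
Slots: [1:B] [2:E]
2 of 6 scheduled.

2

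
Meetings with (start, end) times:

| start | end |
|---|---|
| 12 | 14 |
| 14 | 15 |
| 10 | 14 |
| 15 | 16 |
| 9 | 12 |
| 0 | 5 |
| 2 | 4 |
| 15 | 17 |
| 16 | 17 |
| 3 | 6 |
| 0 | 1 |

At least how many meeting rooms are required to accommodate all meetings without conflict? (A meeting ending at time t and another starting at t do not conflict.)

3

starts: [0, 0, 2, 3, 9, 10, 12, 14, 15, 15, 16]
ends:   [1, 4, 5, 6, 12, 14, 14, 15, 16, 17, 17]
s0→1 s0→2 e1→1 s2→2 s3→3  — peak 3.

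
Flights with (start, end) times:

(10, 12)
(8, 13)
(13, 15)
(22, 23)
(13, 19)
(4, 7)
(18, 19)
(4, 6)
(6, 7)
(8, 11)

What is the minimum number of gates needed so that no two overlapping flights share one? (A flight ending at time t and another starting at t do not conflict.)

3

starts: [4, 4, 6, 8, 8, 10, 13, 13, 18, 22]
ends:   [6, 7, 7, 11, 12, 13, 15, 19, 19, 23]
s4→1 s4→2 e6→1 s6→2 e7→1 e7→0 s8→1 s8→2 s10→3  — peak 3.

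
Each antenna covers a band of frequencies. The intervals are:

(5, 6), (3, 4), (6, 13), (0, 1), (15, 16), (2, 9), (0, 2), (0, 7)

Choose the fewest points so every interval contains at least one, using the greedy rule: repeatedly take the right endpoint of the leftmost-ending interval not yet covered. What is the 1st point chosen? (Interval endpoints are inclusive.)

1

By right end: [0,1]  [0,2]  [3,4]  [5,6]  [0,7]  [2,9]  [6,13]  [15,16]
[0,1] uncovered → point at 1; [3,4] uncovered → point at 4; [5,6] uncovered → point at 6; [15,16] uncovered → point at 16.
Points: 1, 4, 6, 16 (4 total).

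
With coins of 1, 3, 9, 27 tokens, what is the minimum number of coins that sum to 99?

5

99 = 3×27 + 2×9
Total coins = 3 + 2 = 5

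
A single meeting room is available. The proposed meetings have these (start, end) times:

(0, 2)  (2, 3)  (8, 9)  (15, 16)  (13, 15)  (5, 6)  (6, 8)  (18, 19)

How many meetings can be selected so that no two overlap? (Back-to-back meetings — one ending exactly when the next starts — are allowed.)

Sort by end time and greedily take each interval whose start is ≥ the last chosen end.
By end time: (0,2), (2,3), (5,6), (6,8), (8,9), (13,15), (15,16), (18,19).
Pick (0,2); next start ≥ 2 → (2,3); next start ≥ 3 → (5,6); next start ≥ 6 → (6,8); next start ≥ 8 → (8,9); next start ≥ 9 → (13,15); next start ≥ 15 → (15,16); next start ≥ 16 → (18,19).
Selected 8 meetings.

8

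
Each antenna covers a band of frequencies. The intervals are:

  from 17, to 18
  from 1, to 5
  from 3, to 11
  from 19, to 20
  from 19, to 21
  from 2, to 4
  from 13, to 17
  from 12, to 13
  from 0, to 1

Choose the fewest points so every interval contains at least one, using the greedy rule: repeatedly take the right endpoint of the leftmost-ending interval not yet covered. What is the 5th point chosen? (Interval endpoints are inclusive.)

20

Sorted: [0,1] [2,4] [1,5] [3,11] [12,13] [13,17] [17,18] [19,20] [19,21]
{[0,1]} hit by 1; {[2,4],[1,5],[3,11]} hit by 4; {[12,13],[13,17]} hit by 13; {[17,18]} hit by 18; {[19,20],[19,21]} hit by 20.
Points: 1, 4, 13, 18, 20 (5 total).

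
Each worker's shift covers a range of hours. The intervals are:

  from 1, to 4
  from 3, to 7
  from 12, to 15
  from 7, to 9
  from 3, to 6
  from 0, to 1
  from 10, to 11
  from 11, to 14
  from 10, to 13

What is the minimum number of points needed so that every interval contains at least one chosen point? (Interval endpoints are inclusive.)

5

Sort by right endpoint; whenever an interval is uncovered, place a point at its right end.
By right end: [0,1]  [1,4]  [3,6]  [3,7]  [7,9]  [10,11]  [10,13]  [11,14]  [12,15]
[0,1] uncovered → point at 1; [3,6] uncovered → point at 6; [7,9] uncovered → point at 9; [10,11] uncovered → point at 11; [12,15] uncovered → point at 15.
Points: 1, 6, 9, 11, 15 (5 total).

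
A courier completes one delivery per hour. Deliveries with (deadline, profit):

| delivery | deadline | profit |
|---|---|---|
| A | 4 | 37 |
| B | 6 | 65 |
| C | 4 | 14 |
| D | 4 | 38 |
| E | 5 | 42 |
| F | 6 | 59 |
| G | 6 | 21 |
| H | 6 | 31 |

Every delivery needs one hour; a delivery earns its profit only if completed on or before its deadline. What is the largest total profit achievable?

272

Sort by profit descending; place each in the latest free slot ≤ its deadline.
Profit order: B=65 F=59 E=42 D=38 A=37 H=31 G=21 C=14
Assign: B→slot 6, F→slot 5, E→slot 4, D→slot 3, A→slot 2, H→slot 1, G skipped, C skipped.
Slots: [1:H] [2:A] [3:D] [4:E] [5:F] [6:B]
Profit = 31 + 37 + 38 + 42 + 59 + 65 = 272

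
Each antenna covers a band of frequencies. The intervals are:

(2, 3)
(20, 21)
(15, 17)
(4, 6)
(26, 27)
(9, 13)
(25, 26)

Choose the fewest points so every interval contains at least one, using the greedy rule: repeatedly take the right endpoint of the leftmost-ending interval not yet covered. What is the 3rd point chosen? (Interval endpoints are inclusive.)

13

Sort by right endpoint; whenever an interval is uncovered, place a point at its right end.
By right end: [2,3]  [4,6]  [9,13]  [15,17]  [20,21]  [25,26]  [26,27]
[2,3] uncovered → point at 3; [4,6] uncovered → point at 6; [9,13] uncovered → point at 13; [15,17] uncovered → point at 17; [20,21] uncovered → point at 21; [25,26] uncovered → point at 26.
Points: 3, 6, 13, 17, 21, 26 (6 total).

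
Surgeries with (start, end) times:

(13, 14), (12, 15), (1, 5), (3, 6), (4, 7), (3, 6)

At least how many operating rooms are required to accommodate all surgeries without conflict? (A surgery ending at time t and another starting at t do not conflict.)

The answer is the maximum number of intervals overlapping at any instant.
Events (time:±→running): 1:+→1 3:+→2 3:+→3 4:+→4 … peak 4.

4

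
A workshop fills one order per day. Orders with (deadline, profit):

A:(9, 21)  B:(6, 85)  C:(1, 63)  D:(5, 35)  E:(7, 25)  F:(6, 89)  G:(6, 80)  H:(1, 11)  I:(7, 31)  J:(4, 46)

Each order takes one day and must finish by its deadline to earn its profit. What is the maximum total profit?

By profit: F(d6,89), B(d6,85), G(d6,80), C(d1,63), J(d4,46), D(d5,35), I(d7,31), E(d7,25), A(d9,21), H(d1,11)
F→slot 6; B→slot 5; G→slot 4; C→slot 1; J→slot 3; D→slot 2; I→slot 7; E skipped; A→slot 9; H skipped.
Profit = 63 + 35 + 46 + 80 + 85 + 89 + 31 + 21 = 450

450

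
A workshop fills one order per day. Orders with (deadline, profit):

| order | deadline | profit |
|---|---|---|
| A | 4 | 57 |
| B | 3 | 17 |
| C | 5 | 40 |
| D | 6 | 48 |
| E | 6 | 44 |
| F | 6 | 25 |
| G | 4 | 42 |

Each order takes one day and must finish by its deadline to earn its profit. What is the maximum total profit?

256

Take jobs in profit order; each goes to the latest open slot no later than its deadline.
Profit order: A=57 D=48 E=44 G=42 C=40 F=25 B=17
Assign: A→slot 4, D→slot 6, E→slot 5, G→slot 3, C→slot 2, F→slot 1, B skipped.
Slots: [1:F] [2:C] [3:G] [4:A] [5:E] [6:D]
Profit = 25 + 40 + 42 + 57 + 44 + 48 = 256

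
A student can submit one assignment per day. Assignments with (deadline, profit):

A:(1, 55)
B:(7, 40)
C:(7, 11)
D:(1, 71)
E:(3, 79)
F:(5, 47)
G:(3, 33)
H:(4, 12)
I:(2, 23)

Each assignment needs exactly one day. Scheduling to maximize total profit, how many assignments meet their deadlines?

7

Take jobs in profit order; each goes to the latest open slot no later than its deadline.
By profit: E(d3,79), D(d1,71), A(d1,55), F(d5,47), B(d7,40), G(d3,33), I(d2,23), H(d4,12), C(d7,11)
E→slot 3; D→slot 1; A skipped; F→slot 5; B→slot 7; G→slot 2; I skipped; H→slot 4; C→slot 6.
7 of 9 scheduled.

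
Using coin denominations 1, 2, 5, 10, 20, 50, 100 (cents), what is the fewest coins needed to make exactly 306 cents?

5

306 = 3×100 + 1×5 + 1×1
Total coins = 3 + 1 + 1 = 5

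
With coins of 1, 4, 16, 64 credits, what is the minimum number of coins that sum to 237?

9

237 = 3×64 + 2×16 + 3×4 + 1×1
Total coins = 3 + 2 + 3 + 1 = 9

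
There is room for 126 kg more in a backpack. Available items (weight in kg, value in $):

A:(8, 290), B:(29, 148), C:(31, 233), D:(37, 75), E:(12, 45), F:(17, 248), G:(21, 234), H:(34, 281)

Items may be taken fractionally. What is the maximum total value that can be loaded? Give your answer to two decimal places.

Ratios (sorted): A 36.25, F 14.59, G 11.14, H 8.26, C 7.52, B 5.10, E 3.75, D 2.03
take A (8 @ 290); take F (17 @ 248); take G (21 @ 234); take H (34 @ 281); take C (31 @ 233); take 15/29 of B → 76.55. Capacity used 126/126.
Total value = 1362.55

1362.55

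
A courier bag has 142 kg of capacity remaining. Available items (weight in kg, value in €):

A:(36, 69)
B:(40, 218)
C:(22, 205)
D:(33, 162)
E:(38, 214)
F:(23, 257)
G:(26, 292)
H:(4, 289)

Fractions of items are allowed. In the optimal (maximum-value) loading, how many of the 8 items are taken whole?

Greedy by value/weight ratio, highest first.
Order: H (289/4=72.25) > G (292/26=11.23) > F (257/23=11.17) > C (205/22=9.32) > E (214/38=5.63) > B (218/40=5.45) > D (162/33=4.91) > A (69/36=1.92)
Fill: take H (4 @ 289) → take G (26 @ 292) → take F (23 @ 257) → take C (22 @ 205) → take E (38 @ 214) → take 29/40 of B → 158.05; 142/142 used.
5 item(s) taken whole; one partial (take 29/40 of B).

5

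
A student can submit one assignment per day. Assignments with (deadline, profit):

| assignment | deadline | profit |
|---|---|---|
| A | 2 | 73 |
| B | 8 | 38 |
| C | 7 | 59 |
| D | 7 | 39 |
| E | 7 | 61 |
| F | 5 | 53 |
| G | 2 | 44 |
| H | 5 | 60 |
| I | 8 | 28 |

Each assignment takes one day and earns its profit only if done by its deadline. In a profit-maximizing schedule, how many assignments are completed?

Sort by profit descending; place each in the latest free slot ≤ its deadline.
Profit order: A=73 E=61 H=60 C=59 F=53 G=44 D=39 B=38 I=28
Assign: A→slot 2, E→slot 7, H→slot 5, C→slot 6, F→slot 4, G→slot 1, D→slot 3, B→slot 8, I skipped.
Slots: [1:G] [2:A] [3:D] [4:F] [5:H] [6:C] [7:E] [8:B]
8 of 9 scheduled.

8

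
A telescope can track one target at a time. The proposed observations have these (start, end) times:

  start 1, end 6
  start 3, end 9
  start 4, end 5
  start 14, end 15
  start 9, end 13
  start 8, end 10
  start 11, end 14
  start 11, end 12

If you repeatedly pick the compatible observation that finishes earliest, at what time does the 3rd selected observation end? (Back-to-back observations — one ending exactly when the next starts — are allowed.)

Order by finish time; keep every interval that doesn't clash with the previous kept one.
Sorted by end: (4,5)  (1,6)  (3,9)  (8,10)  (11,12)  (9,13)  (11,14)  (14,15)
take (4,5); skip (1,6); take (8,10); take (11,12); skip (9,13); take (14,15).
Selected: (4,5) (8,10) (11,12) (14,15)

12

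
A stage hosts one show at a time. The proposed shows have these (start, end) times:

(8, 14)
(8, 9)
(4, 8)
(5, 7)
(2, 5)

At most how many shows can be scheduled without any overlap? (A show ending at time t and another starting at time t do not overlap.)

3

By end time: (2,5), (5,7), (4,8), (8,9), (8,14).
Pick (2,5); next start ≥ 5 → (5,7); next start ≥ 7 → (8,9).
Selected 3 shows.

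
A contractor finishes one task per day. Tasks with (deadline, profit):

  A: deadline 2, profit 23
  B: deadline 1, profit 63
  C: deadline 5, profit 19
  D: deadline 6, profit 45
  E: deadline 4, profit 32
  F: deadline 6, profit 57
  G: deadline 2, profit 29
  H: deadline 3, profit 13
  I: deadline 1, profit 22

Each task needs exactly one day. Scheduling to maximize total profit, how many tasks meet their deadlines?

6

Profit order: B=63 F=57 D=45 E=32 G=29 A=23 I=22 C=19 H=13
Assign: B→slot 1, F→slot 6, D→slot 5, E→slot 4, G→slot 2, A skipped, I skipped, C→slot 3, H skipped.
Slots: [1:B] [2:G] [3:C] [4:E] [5:D] [6:F]
6 of 9 scheduled.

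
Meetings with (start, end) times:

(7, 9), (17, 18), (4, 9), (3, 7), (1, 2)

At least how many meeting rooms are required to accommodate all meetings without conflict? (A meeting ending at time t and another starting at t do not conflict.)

starts: [1, 3, 4, 7, 17]
ends:   [2, 7, 9, 9, 18]
s1→1 e2→0 s3→1 s4→2  — peak 2.

2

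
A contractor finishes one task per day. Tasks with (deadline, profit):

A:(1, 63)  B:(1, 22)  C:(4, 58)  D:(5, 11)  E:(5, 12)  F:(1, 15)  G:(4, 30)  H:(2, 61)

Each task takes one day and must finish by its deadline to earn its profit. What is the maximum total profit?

By profit: A(d1,63), H(d2,61), C(d4,58), G(d4,30), B(d1,22), F(d1,15), E(d5,12), D(d5,11)
A→slot 1; H→slot 2; C→slot 4; G→slot 3; B skipped; F skipped; E→slot 5; D skipped.
Profit = 63 + 61 + 30 + 58 + 12 = 224

224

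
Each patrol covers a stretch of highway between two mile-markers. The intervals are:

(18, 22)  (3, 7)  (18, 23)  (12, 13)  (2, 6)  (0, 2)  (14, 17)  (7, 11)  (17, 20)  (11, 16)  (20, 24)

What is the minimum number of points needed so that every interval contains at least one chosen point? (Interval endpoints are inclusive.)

5

Sort by right endpoint; whenever an interval is uncovered, place a point at its right end.
By right end: [0,2]  [2,6]  [3,7]  [7,11]  [12,13]  [11,16]  [14,17]  [17,20]  [18,22]  [18,23]  [20,24]
[0,2] uncovered → point at 2; [3,7] uncovered → point at 7; [12,13] uncovered → point at 13; [14,17] uncovered → point at 17; [18,22] uncovered → point at 22.
Points: 2, 7, 13, 17, 22 (5 total).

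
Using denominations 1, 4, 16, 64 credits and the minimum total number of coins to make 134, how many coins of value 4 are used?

1

134 − 2×64→6 − 1×4→2 − 2×1→0
Count of 4: 1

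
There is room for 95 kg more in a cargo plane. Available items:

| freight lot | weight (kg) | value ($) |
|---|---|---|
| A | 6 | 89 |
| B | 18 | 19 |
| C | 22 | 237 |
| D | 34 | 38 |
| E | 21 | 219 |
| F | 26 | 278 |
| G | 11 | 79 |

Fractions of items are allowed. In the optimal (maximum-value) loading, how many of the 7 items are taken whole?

Sort by value per unit weight and fill in that order.
Ratios (sorted): A 14.83, C 10.77, F 10.69, E 10.43, G 7.18, D 1.12, B 1.06
take A (6 @ 89); take C (22 @ 237); take F (26 @ 278); take E (21 @ 219); take G (11 @ 79); take 9/34 of D → 10.06. Capacity used 95/95.
5 item(s) taken whole; one partial (take 9/34 of D).

5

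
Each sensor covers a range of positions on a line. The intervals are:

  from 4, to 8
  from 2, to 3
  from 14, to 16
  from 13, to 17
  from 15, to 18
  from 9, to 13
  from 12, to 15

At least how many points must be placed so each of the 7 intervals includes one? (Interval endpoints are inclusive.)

4

Sort by right endpoint; whenever an interval is uncovered, place a point at its right end.
By right end: [2,3]  [4,8]  [9,13]  [12,15]  [14,16]  [13,17]  [15,18]
[2,3] uncovered → point at 3; [4,8] uncovered → point at 8; [9,13] uncovered → point at 13; [14,16] uncovered → point at 16.
Points: 3, 8, 13, 16 (4 total).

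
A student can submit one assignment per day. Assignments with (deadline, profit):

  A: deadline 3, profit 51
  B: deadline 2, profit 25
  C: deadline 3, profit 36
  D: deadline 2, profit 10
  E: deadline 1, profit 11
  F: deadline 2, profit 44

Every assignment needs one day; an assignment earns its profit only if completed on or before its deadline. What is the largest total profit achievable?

Profit order: A=51 F=44 C=36 B=25 E=11 D=10
Assign: A→slot 3, F→slot 2, C→slot 1, B skipped, E skipped, D skipped.
Slots: [1:C] [2:F] [3:A]
Profit = 36 + 44 + 51 = 131

131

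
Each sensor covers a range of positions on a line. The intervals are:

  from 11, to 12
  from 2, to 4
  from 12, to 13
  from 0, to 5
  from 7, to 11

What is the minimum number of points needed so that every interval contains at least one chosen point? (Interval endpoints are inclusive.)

3

Sorted: [2,4] [0,5] [7,11] [11,12] [12,13]
{[2,4],[0,5]} hit by 4; {[7,11],[11,12]} hit by 11; {[12,13]} hit by 13.
Points: 4, 11, 13 (3 total).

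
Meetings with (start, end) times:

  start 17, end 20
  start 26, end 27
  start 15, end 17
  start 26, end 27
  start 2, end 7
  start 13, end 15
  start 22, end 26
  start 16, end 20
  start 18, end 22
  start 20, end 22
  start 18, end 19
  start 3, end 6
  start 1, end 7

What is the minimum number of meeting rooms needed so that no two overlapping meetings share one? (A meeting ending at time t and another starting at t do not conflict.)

4

Events (time:±→running): 1:+→1 2:+→2 3:+→3 6:-→2 7:-→1 7:-→0 13:+→1 15:-→0 15:+→1 16:+→2 17:-→1 17:+→2 18:+→3 18:+→4 … peak 4.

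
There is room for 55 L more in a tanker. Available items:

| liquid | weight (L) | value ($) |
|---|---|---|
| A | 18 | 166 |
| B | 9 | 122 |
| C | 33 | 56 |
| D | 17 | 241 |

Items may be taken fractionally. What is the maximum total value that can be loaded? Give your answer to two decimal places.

Ratios (sorted): D 14.18, B 13.56, A 9.22, C 1.70
take D (17 @ 241); take B (9 @ 122); take A (18 @ 166); take 11/33 of C → 18.67. Capacity used 55/55.
Total value = 547.67

547.67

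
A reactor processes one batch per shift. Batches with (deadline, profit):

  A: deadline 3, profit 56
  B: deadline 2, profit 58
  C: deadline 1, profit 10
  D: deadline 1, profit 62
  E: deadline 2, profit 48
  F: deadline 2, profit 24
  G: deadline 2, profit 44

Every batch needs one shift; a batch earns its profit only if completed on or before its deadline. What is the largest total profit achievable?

Sort by profit descending; place each in the latest free slot ≤ its deadline.
Profit order: D=62 B=58 A=56 E=48 G=44 F=24 C=10
Assign: D→slot 1, B→slot 2, A→slot 3, E skipped, G skipped, F skipped, C skipped.
Slots: [1:D] [2:B] [3:A]
Profit = 62 + 58 + 56 = 176

176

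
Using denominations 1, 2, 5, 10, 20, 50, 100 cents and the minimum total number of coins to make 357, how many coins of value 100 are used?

3

357 − 3×100→57 − 1×50→7 − 1×5→2 − 1×2→0
Count of 100: 3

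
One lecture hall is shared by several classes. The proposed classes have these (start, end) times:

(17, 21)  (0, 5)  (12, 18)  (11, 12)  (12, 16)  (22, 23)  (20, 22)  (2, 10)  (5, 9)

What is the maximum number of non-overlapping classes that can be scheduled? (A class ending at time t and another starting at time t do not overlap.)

By end time: (0,5), (5,9), (2,10), (11,12), (12,16), (12,18), (17,21), (20,22), (22,23).
Pick (0,5); next start ≥ 5 → (5,9); next start ≥ 9 → (11,12); next start ≥ 12 → (12,16); next start ≥ 16 → (17,21); next start ≥ 21 → (22,23).
Selected 6 classes.

6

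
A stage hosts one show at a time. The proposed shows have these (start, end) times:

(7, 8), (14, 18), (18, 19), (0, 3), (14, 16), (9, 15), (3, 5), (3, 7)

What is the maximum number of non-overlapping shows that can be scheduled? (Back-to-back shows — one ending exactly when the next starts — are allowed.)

5

By end time: (0,3), (3,5), (3,7), (7,8), (9,15), (14,16), (14,18), (18,19).
Pick (0,3); next start ≥ 3 → (3,5); next start ≥ 5 → (7,8); next start ≥ 8 → (9,15); next start ≥ 15 → (18,19).
Selected 5 shows.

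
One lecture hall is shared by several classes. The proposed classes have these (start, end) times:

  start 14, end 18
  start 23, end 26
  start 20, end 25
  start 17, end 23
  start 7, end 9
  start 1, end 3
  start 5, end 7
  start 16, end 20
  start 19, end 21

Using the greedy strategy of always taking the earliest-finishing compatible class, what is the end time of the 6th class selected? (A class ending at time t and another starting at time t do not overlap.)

26

By end time: (1,3), (5,7), (7,9), (14,18), (16,20), (19,21), (17,23), (20,25), (23,26).
Pick (1,3); next start ≥ 3 → (5,7); next start ≥ 7 → (7,9); next start ≥ 9 → (14,18); next start ≥ 18 → (19,21); next start ≥ 21 → (23,26).
Selected: (1,3) (5,7) (7,9) (14,18) (19,21) (23,26)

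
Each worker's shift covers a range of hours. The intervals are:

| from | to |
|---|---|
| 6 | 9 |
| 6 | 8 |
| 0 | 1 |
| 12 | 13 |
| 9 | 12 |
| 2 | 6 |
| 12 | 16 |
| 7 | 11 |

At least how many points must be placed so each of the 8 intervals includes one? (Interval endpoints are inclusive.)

4

Process intervals by earliest right end; each time one isn't hit yet, stab at its right endpoint.
Sorted: [0,1] [2,6] [6,8] [6,9] [7,11] [9,12] [12,13] [12,16]
{[0,1]} hit by 1; {[2,6],[6,8],[6,9]} hit by 6; {[7,11],[9,12]} hit by 11; {[12,13],[12,16]} hit by 13.
Points: 1, 6, 11, 13 (4 total).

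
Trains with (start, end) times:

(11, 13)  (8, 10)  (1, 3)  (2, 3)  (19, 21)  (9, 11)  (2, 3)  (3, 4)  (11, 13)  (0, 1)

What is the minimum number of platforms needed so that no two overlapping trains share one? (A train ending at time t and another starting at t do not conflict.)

3

Count concurrent intervals with a sweep; the peak is the room count.
starts: [0, 1, 2, 2, 3, 8, 9, 11, 11, 19]
ends:   [1, 3, 3, 3, 4, 10, 11, 13, 13, 21]
s0→1 e1→0 s1→1 s2→2 s2→3  — peak 3.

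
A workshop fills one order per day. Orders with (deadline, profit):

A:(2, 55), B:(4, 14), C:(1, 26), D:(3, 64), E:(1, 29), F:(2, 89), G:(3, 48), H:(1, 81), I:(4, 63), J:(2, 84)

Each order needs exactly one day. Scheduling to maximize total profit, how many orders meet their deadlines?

4

Profit order: F=89 J=84 H=81 D=64 I=63 A=55 G=48 E=29 C=26 B=14
Assign: F→slot 2, J→slot 1, H skipped, D→slot 3, I→slot 4, A skipped, G skipped, E skipped, C skipped, B skipped.
Slots: [1:J] [2:F] [3:D] [4:I]
4 of 10 scheduled.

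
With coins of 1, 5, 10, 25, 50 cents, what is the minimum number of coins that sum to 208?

208 − 4×50→8 − 1×5→3 − 3×1→0
Total coins = 4 + 1 + 3 = 8

8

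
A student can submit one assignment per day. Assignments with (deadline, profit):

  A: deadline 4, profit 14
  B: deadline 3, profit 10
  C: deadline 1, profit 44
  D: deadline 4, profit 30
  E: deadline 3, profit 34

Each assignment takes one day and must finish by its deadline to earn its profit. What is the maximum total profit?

Take jobs in profit order; each goes to the latest open slot no later than its deadline.
Profit order: C=44 E=34 D=30 A=14 B=10
Assign: C→slot 1, E→slot 3, D→slot 4, A→slot 2, B skipped.
Slots: [1:C] [2:A] [3:E] [4:D]
Profit = 44 + 14 + 34 + 30 = 122

122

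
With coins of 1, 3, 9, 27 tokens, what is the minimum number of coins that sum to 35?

Use the largest denomination that fits, subtract, and repeat.
35 − 1×27→8 − 2×3→2 − 2×1→0
Total coins = 1 + 2 + 2 = 5

5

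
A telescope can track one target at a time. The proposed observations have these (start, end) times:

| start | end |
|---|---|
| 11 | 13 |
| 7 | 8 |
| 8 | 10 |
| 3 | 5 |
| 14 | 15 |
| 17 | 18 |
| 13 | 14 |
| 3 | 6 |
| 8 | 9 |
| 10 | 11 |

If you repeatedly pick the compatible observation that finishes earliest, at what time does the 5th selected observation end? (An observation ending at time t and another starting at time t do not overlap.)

Order by finish time; keep every interval that doesn't clash with the previous kept one.
By end time: (3,5), (3,6), (7,8), (8,9), (8,10), (10,11), (11,13), (13,14), (14,15), (17,18).
Pick (3,5); next start ≥ 5 → (7,8); next start ≥ 8 → (8,9); next start ≥ 9 → (10,11); next start ≥ 11 → (11,13); next start ≥ 13 → (13,14); next start ≥ 14 → (14,15); next start ≥ 15 → (17,18).
Selected: (3,5) (7,8) (8,9) (10,11) (11,13) (13,14) (14,15) (17,18)

13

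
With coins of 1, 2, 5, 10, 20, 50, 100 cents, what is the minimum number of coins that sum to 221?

4

Use the largest denomination that fits, subtract, and repeat.
221 − 2×100→21 − 1×20→1 − 1×1→0
Total coins = 2 + 1 + 1 = 4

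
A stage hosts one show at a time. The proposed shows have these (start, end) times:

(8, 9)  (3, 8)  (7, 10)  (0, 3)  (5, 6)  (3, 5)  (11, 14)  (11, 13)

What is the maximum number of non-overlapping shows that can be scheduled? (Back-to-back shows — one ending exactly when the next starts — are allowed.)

Sort by end time and greedily take each interval whose start is ≥ the last chosen end.
Sorted by end: (0,3)  (3,5)  (5,6)  (3,8)  (8,9)  (7,10)  (11,13)  (11,14)
take (0,3); take (3,5); take (5,6); skip (3,8); take (8,9); take (11,13); skip (11,14).
Selected 5 shows.

5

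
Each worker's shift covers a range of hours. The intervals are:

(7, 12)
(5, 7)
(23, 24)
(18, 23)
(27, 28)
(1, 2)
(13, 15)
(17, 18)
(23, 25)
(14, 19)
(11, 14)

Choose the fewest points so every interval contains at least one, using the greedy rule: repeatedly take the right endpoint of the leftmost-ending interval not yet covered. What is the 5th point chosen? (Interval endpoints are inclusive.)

Sorted: [1,2] [5,7] [7,12] [11,14] [13,15] [17,18] [14,19] [18,23] [23,24] [23,25] [27,28]
{[1,2]} hit by 2; {[5,7],[7,12]} hit by 7; {[11,14],[13,15]} hit by 14; {[17,18],[14,19],[18,23]} hit by 18; {[23,24],[23,25]} hit by 24; {[27,28]} hit by 28.
Points: 2, 7, 14, 18, 24, 28 (6 total).

24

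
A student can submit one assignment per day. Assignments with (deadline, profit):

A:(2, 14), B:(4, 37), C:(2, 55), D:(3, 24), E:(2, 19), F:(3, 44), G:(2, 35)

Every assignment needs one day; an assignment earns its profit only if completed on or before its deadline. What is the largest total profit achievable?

By profit: C(d2,55), F(d3,44), B(d4,37), G(d2,35), D(d3,24), E(d2,19), A(d2,14)
C→slot 2; F→slot 3; B→slot 4; G→slot 1; D skipped; E skipped; A skipped.
Profit = 35 + 55 + 44 + 37 = 171

171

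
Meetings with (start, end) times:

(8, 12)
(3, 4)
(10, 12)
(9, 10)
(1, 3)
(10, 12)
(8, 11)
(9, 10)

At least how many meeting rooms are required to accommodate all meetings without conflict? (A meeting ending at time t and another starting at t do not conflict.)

4

Count concurrent intervals with a sweep; the peak is the room count.
starts: [1, 3, 8, 8, 9, 9, 10, 10]
ends:   [3, 4, 10, 10, 11, 12, 12, 12]
s1→1 e3→0 s3→1 e4→0 s8→1 s8→2 s9→3 s9→4  — peak 4.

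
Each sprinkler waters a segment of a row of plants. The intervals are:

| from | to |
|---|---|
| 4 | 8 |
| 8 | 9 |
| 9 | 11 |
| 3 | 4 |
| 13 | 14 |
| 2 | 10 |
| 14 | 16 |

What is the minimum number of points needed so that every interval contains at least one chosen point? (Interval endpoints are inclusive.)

By right end: [3,4]  [4,8]  [8,9]  [2,10]  [9,11]  [13,14]  [14,16]
[3,4] uncovered → point at 4; [8,9] uncovered → point at 9; [13,14] uncovered → point at 14.
Points: 4, 9, 14 (3 total).

3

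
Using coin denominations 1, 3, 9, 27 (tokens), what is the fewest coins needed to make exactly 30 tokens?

2

Greedy: take as many of the largest coin as possible, then repeat with the remainder.
30 − 1×27→3 − 1×3→0
Total coins = 1 + 1 = 2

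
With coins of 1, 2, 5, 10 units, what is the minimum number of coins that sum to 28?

28 = 2×10 + 1×5 + 1×2 + 1×1
Total coins = 2 + 1 + 1 + 1 = 5

5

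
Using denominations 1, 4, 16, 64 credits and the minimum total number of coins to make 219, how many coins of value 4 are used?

219 − 3×64→27 − 1×16→11 − 2×4→3 − 3×1→0
Count of 4: 2

2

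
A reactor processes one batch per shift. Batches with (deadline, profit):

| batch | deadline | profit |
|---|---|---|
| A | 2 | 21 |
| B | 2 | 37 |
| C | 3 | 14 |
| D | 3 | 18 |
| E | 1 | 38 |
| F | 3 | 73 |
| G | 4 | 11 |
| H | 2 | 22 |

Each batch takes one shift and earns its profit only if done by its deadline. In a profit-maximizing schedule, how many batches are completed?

4

Profit order: F=73 E=38 B=37 H=22 A=21 D=18 C=14 G=11
Assign: F→slot 3, E→slot 1, B→slot 2, H skipped, A skipped, D skipped, C skipped, G→slot 4.
Slots: [1:E] [2:B] [3:F] [4:G]
4 of 8 scheduled.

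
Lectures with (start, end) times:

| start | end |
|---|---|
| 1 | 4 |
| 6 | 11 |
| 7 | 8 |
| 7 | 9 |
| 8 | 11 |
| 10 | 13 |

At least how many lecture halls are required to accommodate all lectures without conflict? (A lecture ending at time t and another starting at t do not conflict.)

Events (time:±→running): 1:+→1 4:-→0 6:+→1 7:+→2 7:+→3 … peak 3.

3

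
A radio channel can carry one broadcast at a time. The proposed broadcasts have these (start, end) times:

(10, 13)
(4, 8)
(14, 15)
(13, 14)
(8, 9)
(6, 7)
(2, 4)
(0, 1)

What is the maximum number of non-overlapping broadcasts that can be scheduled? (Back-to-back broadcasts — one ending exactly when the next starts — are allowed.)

Sort by end time and greedily take each interval whose start is ≥ the last chosen end.
By end time: (0,1), (2,4), (6,7), (4,8), (8,9), (10,13), (13,14), (14,15).
Pick (0,1); next start ≥ 1 → (2,4); next start ≥ 4 → (6,7); next start ≥ 7 → (8,9); next start ≥ 9 → (10,13); next start ≥ 13 → (13,14); next start ≥ 14 → (14,15).
Selected 7 broadcasts.

7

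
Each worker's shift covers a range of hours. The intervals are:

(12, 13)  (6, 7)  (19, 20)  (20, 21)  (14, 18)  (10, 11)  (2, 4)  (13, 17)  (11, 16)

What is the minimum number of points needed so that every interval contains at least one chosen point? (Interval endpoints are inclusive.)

By right end: [2,4]  [6,7]  [10,11]  [12,13]  [11,16]  [13,17]  [14,18]  [19,20]  [20,21]
[2,4] uncovered → point at 4; [6,7] uncovered → point at 7; [10,11] uncovered → point at 11; [12,13] uncovered → point at 13; [14,18] uncovered → point at 18; [19,20] uncovered → point at 20.
Points: 4, 7, 11, 13, 18, 20 (6 total).

6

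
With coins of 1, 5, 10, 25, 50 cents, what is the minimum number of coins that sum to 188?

8

Use the largest denomination that fits, subtract, and repeat.
188 = 3×50 + 1×25 + 1×10 + 3×1
Total coins = 3 + 1 + 1 + 3 = 8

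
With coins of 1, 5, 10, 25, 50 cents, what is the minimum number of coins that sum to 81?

81 = 1×50 + 1×25 + 1×5 + 1×1
Total coins = 1 + 1 + 1 + 1 = 4

4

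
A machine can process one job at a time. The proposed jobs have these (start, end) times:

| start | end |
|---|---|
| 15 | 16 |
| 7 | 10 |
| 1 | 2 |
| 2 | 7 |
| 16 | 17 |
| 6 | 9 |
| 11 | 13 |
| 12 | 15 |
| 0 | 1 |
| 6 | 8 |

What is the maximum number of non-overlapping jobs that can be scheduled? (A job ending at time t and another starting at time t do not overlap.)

Sorted by end: (0,1)  (1,2)  (2,7)  (6,8)  (6,9)  (7,10)  (11,13)  (12,15)  (15,16)  (16,17)
take (0,1); take (1,2); take (2,7); skip (6,9); take (7,10); take (11,13); skip (12,15); take (15,16); take (16,17).
Selected 7 jobs.

7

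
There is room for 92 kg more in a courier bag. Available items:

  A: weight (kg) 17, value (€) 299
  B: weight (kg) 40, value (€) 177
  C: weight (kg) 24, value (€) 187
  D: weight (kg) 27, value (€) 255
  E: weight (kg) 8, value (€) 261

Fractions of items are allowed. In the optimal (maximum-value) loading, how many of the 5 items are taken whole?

4

Greedy by value/weight ratio, highest first.
Ratios (sorted): E 32.62, A 17.59, D 9.44, C 7.79, B 4.42
take E (8 @ 261); take A (17 @ 299); take D (27 @ 255); take C (24 @ 187); take 16/40 of B → 70.80. Capacity used 92/92.
4 item(s) taken whole; one partial (take 16/40 of B).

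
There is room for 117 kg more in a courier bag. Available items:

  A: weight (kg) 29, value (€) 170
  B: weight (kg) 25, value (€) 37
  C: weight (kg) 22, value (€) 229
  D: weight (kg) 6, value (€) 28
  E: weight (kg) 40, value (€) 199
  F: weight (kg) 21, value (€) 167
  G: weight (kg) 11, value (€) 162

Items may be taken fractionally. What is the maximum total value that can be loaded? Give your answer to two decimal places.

Sort by value per unit weight and fill in that order.
Ratios (sorted): G 14.73, C 10.41, F 7.95, A 5.86, E 4.97, D 4.67, B 1.48
take G (11 @ 162); take C (22 @ 229); take F (21 @ 167); take A (29 @ 170); take 34/40 of E → 169.15. Capacity used 117/117.
Total value = 897.15

897.15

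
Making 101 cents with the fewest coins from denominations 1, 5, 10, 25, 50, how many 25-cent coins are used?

101 = 2×50 + 1×1
Count of 25: 0

0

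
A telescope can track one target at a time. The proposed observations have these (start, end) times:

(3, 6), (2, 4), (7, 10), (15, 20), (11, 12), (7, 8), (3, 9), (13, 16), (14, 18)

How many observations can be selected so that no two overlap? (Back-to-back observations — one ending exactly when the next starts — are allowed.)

Sorted by end: (2,4)  (3,6)  (7,8)  (3,9)  (7,10)  (11,12)  (13,16)  (14,18)  (15,20)
take (2,4); take (7,8); skip (3,9); take (11,12); take (13,16); skip (14,18).
Selected 4 observations.

4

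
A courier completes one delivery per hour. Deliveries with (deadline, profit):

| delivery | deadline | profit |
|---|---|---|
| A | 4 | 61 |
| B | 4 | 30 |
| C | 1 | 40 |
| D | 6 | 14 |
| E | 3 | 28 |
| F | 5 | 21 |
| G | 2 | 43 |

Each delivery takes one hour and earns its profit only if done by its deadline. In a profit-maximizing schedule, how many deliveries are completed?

Sort by profit descending; place each in the latest free slot ≤ its deadline.
By profit: A(d4,61), G(d2,43), C(d1,40), B(d4,30), E(d3,28), F(d5,21), D(d6,14)
A→slot 4; G→slot 2; C→slot 1; B→slot 3; E skipped; F→slot 5; D→slot 6.
6 of 7 scheduled.

6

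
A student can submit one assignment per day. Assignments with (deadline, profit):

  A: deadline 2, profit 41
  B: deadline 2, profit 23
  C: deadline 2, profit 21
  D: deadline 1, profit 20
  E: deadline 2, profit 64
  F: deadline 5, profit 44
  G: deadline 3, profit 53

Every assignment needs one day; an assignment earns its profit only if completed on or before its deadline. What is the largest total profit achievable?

Sort by profit descending; place each in the latest free slot ≤ its deadline.
Profit order: E=64 G=53 F=44 A=41 B=23 C=21 D=20
Assign: E→slot 2, G→slot 3, F→slot 5, A→slot 1, B skipped, C skipped, D skipped.
Slots: [1:A] [2:E] [3:G] [5:F]
Profit = 41 + 64 + 53 + 44 = 202

202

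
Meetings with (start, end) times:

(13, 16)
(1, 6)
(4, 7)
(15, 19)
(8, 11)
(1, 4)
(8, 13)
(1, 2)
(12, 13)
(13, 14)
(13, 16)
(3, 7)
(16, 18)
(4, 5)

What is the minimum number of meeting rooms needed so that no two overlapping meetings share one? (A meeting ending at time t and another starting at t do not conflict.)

4

starts: [1, 1, 1, 3, 4, 4, 8, 8, 12, 13, 13, 13, 15, 16]
ends:   [2, 4, 5, 6, 7, 7, 11, 13, 13, 14, 16, 16, 18, 19]
s1→1 s1→2 s1→3 e2→2 s3→3 e4→2 s4→3 s4→4  — peak 4.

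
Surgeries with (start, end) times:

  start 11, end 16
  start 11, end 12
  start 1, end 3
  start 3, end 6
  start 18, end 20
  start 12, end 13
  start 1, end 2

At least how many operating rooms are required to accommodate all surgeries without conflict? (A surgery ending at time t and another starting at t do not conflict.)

2

Events (time:±→running): 1:+→1 1:+→2 … peak 2.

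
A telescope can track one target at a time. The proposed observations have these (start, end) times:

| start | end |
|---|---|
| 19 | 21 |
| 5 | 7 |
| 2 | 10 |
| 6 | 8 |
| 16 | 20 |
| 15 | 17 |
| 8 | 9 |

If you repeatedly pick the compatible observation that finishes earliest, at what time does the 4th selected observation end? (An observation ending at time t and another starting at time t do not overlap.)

21

Order by finish time; keep every interval that doesn't clash with the previous kept one.
By end time: (5,7), (6,8), (8,9), (2,10), (15,17), (16,20), (19,21).
Pick (5,7); next start ≥ 7 → (8,9); next start ≥ 9 → (15,17); next start ≥ 17 → (19,21).
Selected: (5,7) (8,9) (15,17) (19,21)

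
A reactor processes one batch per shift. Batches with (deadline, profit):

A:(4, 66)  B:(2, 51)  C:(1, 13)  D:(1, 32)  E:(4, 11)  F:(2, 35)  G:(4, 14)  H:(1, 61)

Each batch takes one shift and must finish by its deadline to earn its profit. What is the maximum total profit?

192

By profit: A(d4,66), H(d1,61), B(d2,51), F(d2,35), D(d1,32), G(d4,14), C(d1,13), E(d4,11)
A→slot 4; H→slot 1; B→slot 2; F skipped; D skipped; G→slot 3; C skipped; E skipped.
Profit = 61 + 51 + 14 + 66 = 192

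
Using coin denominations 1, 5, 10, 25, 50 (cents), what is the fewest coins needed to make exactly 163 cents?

7

163 − 3×50→13 − 1×10→3 − 3×1→0
Total coins = 3 + 1 + 3 = 7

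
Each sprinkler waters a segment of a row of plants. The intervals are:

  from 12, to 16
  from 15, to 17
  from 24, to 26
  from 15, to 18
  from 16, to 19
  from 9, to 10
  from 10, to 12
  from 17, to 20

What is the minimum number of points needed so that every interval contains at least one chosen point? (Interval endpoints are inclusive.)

4

Sort by right endpoint; whenever an interval is uncovered, place a point at its right end.
Sorted: [9,10] [10,12] [12,16] [15,17] [15,18] [16,19] [17,20] [24,26]
{[9,10],[10,12]} hit by 10; {[12,16],[15,17],[15,18],[16,19]} hit by 16; {[17,20]} hit by 20; {[24,26]} hit by 26.
Points: 10, 16, 20, 26 (4 total).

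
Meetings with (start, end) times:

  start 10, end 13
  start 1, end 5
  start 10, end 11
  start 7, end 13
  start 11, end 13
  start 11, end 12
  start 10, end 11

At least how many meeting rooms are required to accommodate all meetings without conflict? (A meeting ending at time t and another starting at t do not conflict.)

4

Count concurrent intervals with a sweep; the peak is the room count.
Events (time:±→running): 1:+→1 5:-→0 7:+→1 10:+→2 10:+→3 10:+→4 … peak 4.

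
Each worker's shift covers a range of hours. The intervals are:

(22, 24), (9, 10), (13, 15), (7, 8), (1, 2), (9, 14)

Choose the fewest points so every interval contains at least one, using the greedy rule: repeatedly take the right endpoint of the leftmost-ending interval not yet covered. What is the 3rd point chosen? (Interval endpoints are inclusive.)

Sorted: [1,2] [7,8] [9,10] [9,14] [13,15] [22,24]
{[1,2]} hit by 2; {[7,8]} hit by 8; {[9,10],[9,14]} hit by 10; {[13,15]} hit by 15; {[22,24]} hit by 24.
Points: 2, 8, 10, 15, 24 (5 total).

10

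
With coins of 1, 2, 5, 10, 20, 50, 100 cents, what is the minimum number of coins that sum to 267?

6

267 − 2×100→67 − 1×50→17 − 1×10→7 − 1×5→2 − 1×2→0
Total coins = 2 + 1 + 1 + 1 + 1 = 6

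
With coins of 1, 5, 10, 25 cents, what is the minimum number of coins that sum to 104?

8

104 = 4×25 + 4×1
Total coins = 4 + 4 = 8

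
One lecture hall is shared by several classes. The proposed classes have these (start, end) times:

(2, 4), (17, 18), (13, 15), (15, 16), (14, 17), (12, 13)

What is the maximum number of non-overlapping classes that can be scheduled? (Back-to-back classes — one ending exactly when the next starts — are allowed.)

Sorted by end: (2,4)  (12,13)  (13,15)  (15,16)  (14,17)  (17,18)
take (2,4); take (12,13); take (13,15); take (15,16); take (17,18).
Selected 5 classes.

5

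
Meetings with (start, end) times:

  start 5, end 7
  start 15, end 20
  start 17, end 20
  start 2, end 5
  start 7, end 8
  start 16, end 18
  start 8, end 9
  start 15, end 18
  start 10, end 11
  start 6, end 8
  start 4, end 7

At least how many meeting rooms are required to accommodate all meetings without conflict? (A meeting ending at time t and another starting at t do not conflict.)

The answer is the maximum number of intervals overlapping at any instant.
Events (time:±→running): 2:+→1 4:+→2 5:-→1 5:+→2 6:+→3 7:-→2 7:-→1 7:+→2 8:-→1 8:-→0 8:+→1 9:-→0 10:+→1 11:-→0 15:+→1 15:+→2 16:+→3 17:+→4 … peak 4.

4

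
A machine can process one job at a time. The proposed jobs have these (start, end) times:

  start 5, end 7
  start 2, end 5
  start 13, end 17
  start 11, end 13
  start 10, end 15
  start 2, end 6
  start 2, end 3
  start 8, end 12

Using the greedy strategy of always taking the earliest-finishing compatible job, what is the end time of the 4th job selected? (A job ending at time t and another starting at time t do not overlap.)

Greedy by earliest finish: after sorting by end time, pick each interval compatible with the last pick.
By end time: (2,3), (2,5), (2,6), (5,7), (8,12), (11,13), (10,15), (13,17).
Pick (2,3); next start ≥ 3 → (5,7); next start ≥ 7 → (8,12); next start ≥ 12 → (13,17).
Selected: (2,3) (5,7) (8,12) (13,17)

17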